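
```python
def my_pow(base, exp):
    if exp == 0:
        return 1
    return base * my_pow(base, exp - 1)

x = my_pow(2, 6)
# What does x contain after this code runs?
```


my_pow(2, 6)
= 2 * my_pow(2, 5)
= 2 * 2 * my_pow(2, 4)
= 2 * 2 * 2 * my_pow(2, 3)
= 2 * 2 * 2 * 2 * my_pow(2, 2)
= 2 * 2 * 2 * 2 * 2 * my_pow(2, 1)
= 2 * 2 * 2 * 2 * 2 * 2 * my_pow(2, 0)
= 2 * 2 * 2 * 2 * 2 * 2 * 1
= 64


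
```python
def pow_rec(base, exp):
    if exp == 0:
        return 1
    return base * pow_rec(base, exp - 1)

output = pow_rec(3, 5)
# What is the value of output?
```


pow_rec(3, 5)
= 3 * pow_rec(3, 4)
= 3 * 3 * pow_rec(3, 3)
= 3 * 3 * 3 * pow_rec(3, 2)
= 3 * 3 * 3 * 3 * pow_rec(3, 1)
= 3 * 3 * 3 * 3 * 3 * pow_rec(3, 0)
= 3 * 3 * 3 * 3 * 3 * 1
= 243


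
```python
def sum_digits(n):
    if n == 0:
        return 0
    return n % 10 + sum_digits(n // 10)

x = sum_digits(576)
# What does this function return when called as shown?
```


sum_digits(576)
= 6 + sum_digits(57)
= 6 + 7 + sum_digits(5)
= 6 + 7 + 5 + sum_digits(0)
= 6 + 7 + 5 + 0
= 18


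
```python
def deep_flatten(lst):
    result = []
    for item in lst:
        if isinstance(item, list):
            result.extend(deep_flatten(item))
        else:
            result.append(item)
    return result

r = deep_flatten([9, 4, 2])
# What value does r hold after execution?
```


deep_flatten([9, 4, 2])
Processing each element:
  9 is not a list -> append 9
  4 is not a list -> append 4
  2 is not a list -> append 2
= [9, 4, 2]


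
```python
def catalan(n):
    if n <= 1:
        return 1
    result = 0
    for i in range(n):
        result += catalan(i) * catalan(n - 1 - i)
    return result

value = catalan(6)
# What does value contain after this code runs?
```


catalan(6)
= sum of catalan(i) * catalan(6-1-i) for i in 0..5
First compute sub-values bottom-up:
  catalan(0) = 1, catalan(1) = 1
  catalan(2) = 1*1 + 1*1 = 2
  catalan(3) = 1*2 + 1*1 + 2*1 = 5
  catalan(4) = 1*5 + 1*2 + 2*1 + 5*1 = 14
  catalan(5) = 1*14 + 1*5 + 2*2 + 5*1 + 14*1 = 42
Now catalan(6):
  catalan(0)*catalan(5) = 1*42 = 42
  catalan(1)*catalan(4) = 1*14 = 14
  catalan(2)*catalan(3) = 2*5 = 10
  catalan(3)*catalan(2) = 5*2 = 10
  catalan(4)*catalan(1) = 14*1 = 14
  catalan(5)*catalan(0) = 42*1 = 42
= 42 + 14 + 10 + 10 + 14 + 42
= 132


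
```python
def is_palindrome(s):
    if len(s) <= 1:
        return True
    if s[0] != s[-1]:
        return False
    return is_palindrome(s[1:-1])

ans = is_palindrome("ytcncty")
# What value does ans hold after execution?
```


is_palindrome("ytcncty")
"ytcncty": s[0]='y' == s[-1]='y' -> is_palindrome("tcnct")
"tcnct": s[0]='t' == s[-1]='t' -> is_palindrome("cnc")
"cnc": s[0]='c' == s[-1]='c' -> is_palindrome("n")
"n": len <= 1 -> True
= True


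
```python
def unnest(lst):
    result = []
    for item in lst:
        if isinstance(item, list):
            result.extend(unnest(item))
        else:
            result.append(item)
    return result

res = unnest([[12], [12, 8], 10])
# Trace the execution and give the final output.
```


unnest([[12], [12, 8], 10])
Processing each element:
  [12] is a list -> unnest recursively -> [12]
  [12, 8] is a list -> unnest recursively -> [12, 8]
  10 is not a list -> append 10
= [12, 12, 8, 10]


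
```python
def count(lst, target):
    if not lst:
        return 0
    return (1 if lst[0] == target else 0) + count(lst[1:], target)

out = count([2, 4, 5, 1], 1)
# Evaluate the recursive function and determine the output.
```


count([2, 4, 5, 1], 1)
lst[0]=2 != 1: 0 + count([4, 5, 1], 1)
lst[0]=4 != 1: 0 + count([5, 1], 1)
lst[0]=5 != 1: 0 + count([1], 1)
lst[0]=1 == 1: 1 + count([], 1)
= 1


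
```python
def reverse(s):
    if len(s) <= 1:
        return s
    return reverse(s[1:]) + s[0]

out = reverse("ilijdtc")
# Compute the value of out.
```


reverse("ilijdtc")
= reverse("lijdtc") + "i"
= reverse("ijdtc") + "l" + "i"
= reverse("jdtc") + "i" + "l" + "i"
= reverse("dtc") + "j" + "i" + "l" + "i"
= reverse("tc") + "d" + "j" + "i" + "l" + "i"
= reverse("c") + "t" + "d" + "j" + "i" + "l" + "i"
= "c" + "t" + "d" + "j" + "i" + "l" + "i"
= "ctdjili"


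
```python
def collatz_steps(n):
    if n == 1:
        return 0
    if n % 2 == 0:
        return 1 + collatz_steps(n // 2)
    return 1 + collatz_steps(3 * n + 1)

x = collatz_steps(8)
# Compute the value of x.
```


collatz_steps(8)
8 is even -> collatz_steps(4)
4 is even -> collatz_steps(2)
2 is even -> collatz_steps(1)
Reached 1 after 3 steps
= 3


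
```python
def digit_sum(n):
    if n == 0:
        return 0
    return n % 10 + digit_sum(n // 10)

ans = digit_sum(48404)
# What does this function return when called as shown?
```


digit_sum(48404)
= 4 + digit_sum(4840)
= 4 + 0 + digit_sum(484)
= 4 + 0 + 4 + digit_sum(48)
= 4 + 0 + 4 + 8 + digit_sum(4)
= 4 + 0 + 4 + 8 + 4 + digit_sum(0)
= 4 + 0 + 4 + 8 + 4 + 0
= 20


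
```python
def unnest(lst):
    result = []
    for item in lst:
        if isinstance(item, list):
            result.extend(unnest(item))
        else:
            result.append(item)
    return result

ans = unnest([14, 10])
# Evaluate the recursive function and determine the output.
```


unnest([14, 10])
Processing each element:
  14 is not a list -> append 14
  10 is not a list -> append 10
= [14, 10]


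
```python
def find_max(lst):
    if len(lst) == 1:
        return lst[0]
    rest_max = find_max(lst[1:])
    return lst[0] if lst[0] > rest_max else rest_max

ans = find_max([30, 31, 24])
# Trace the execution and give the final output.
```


find_max([30, 31, 24])
= compare 30 with find_max([31, 24])
= compare 31 with find_max([24])
Base: find_max([24]) = 24
compare 31 with 24: max = 31
compare 30 with 31: max = 31
= 31


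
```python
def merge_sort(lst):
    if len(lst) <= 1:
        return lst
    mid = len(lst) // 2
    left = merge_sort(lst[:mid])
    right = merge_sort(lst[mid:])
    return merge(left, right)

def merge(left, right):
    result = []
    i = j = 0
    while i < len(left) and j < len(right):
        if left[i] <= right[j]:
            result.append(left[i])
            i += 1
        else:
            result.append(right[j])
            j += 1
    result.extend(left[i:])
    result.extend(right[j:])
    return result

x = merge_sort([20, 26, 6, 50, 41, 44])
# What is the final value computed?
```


merge_sort([20, 26, 6, 50, 41, 44])
Split into [20, 26, 6] and [50, 41, 44]
Left sorted: [6, 20, 26]
Right sorted: [41, 44, 50]
Merge [6, 20, 26] and [41, 44, 50]
= [6, 20, 26, 41, 44, 50]


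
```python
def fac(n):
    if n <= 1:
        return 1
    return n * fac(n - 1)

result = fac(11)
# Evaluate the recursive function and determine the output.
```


fac(11)
= 11 * fac(10)
= 11 * 10 * fac(9)
= 11 * 10 * 9 * fac(8)
= 11 * 10 * 9 * 8 * fac(7)
= 11 * 10 * 9 * 8 * 7 * fac(6)
= 11 * 10 * 9 * 8 * 7 * 6 * fac(5)
= 11 * 10 * 9 * 8 * 7 * 6 * 5 * fac(4)
= 11 * 10 * 9 * 8 * 7 * 6 * 5 * 4 * fac(3)
= 11 * 10 * 9 * 8 * 7 * 6 * 5 * 4 * 3 * fac(2)
= 11 * 10 * 9 * 8 * 7 * 6 * 5 * 4 * 3 * 2 * fac(1)
= 11 * 10 * 9 * 8 * 7 * 6 * 5 * 4 * 3 * 2 * 1
= 39916800


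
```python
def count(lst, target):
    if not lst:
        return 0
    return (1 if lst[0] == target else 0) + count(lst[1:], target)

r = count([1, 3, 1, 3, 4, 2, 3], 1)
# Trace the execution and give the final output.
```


count([1, 3, 1, 3, 4, 2, 3], 1)
lst[0]=1 == 1: 1 + count([3, 1, 3, 4, 2, 3], 1)
lst[0]=3 != 1: 0 + count([1, 3, 4, 2, 3], 1)
lst[0]=1 == 1: 1 + count([3, 4, 2, 3], 1)
lst[0]=3 != 1: 0 + count([4, 2, 3], 1)
lst[0]=4 != 1: 0 + count([2, 3], 1)
lst[0]=2 != 1: 0 + count([3], 1)
lst[0]=3 != 1: 0 + count([], 1)
= 2


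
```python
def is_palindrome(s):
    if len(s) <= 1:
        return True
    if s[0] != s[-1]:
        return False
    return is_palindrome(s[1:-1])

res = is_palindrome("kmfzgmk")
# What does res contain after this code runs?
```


is_palindrome("kmfzgmk")
"kmfzgmk": s[0]='k' == s[-1]='k' -> is_palindrome("mfzgm")
"mfzgm": s[0]='m' == s[-1]='m' -> is_palindrome("fzg")
"fzg": s[0]='f' != s[-1]='g' -> False
= False


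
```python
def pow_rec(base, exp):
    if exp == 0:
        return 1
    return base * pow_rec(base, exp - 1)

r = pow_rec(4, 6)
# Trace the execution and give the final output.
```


pow_rec(4, 6)
= 4 * pow_rec(4, 5)
= 4 * 4 * pow_rec(4, 4)
= 4 * 4 * 4 * pow_rec(4, 3)
= 4 * 4 * 4 * 4 * pow_rec(4, 2)
= 4 * 4 * 4 * 4 * 4 * pow_rec(4, 1)
= 4 * 4 * 4 * 4 * 4 * 4 * pow_rec(4, 0)
= 4 * 4 * 4 * 4 * 4 * 4 * 1
= 4096


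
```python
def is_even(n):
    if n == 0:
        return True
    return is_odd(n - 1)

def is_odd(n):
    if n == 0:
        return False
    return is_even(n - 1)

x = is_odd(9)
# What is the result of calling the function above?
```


is_odd(9)
= is_even(8)
= is_odd(7)
= is_even(6)
= is_odd(5)
= is_even(4)
= is_odd(3)
= is_even(2)
= is_odd(1)
= is_even(0)
n == 0: return True
= True


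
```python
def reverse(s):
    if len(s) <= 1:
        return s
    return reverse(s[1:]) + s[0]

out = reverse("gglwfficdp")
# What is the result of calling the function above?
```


reverse("gglwfficdp")
= reverse("glwfficdp") + "g"
= reverse("lwfficdp") + "g" + "g"
= reverse("wfficdp") + "l" + "g" + "g"
= reverse("fficdp") + "w" + "l" + "g" + "g"
= reverse("ficdp") + "f" + "w" + "l" + "g" + "g"
= reverse("icdp") + "f" + "f" + "w" + "l" + "g" + "g"
= reverse("cdp") + "i" + "f" + "f" + "w" + "l" + "g" + "g"
= reverse("dp") + "c" + "i" + "f" + "f" + "w" + "l" + "g" + "g"
= reverse("p") + "d" + "c" + "i" + "f" + "f" + "w" + "l" + "g" + "g"
= "p" + "d" + "c" + "i" + "f" + "f" + "w" + "l" + "g" + "g"
= "pdciffwlgg"


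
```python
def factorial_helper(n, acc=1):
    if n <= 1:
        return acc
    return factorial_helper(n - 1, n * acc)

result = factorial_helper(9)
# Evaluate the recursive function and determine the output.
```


factorial_helper(9, 1)
= factorial_helper(8, 9 * 1) = factorial_helper(8, 9)
= factorial_helper(7, 8 * 9) = factorial_helper(7, 72)
= factorial_helper(6, 7 * 72) = factorial_helper(6, 504)
= factorial_helper(5, 6 * 504) = factorial_helper(5, 3024)
= factorial_helper(4, 5 * 3024) = factorial_helper(4, 15120)
= factorial_helper(3, 4 * 15120) = factorial_helper(3, 60480)
= factorial_helper(2, 3 * 60480) = factorial_helper(2, 181440)
= factorial_helper(1, 2 * 181440) = factorial_helper(1, 362880)
n <= 1, return acc = 362880


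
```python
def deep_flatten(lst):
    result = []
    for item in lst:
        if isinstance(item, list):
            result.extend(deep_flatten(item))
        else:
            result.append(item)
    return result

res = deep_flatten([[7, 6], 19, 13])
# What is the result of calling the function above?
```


deep_flatten([[7, 6], 19, 13])
Processing each element:
  [7, 6] is a list -> deep_flatten recursively -> [7, 6]
  19 is not a list -> append 19
  13 is not a list -> append 13
= [7, 6, 19, 13]


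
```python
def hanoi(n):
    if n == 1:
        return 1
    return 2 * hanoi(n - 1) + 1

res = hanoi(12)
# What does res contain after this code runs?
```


hanoi(12)
= 2 * hanoi(11) + 1
= 2 * (2 * hanoi(10) + 1) + 1
= 2 * (2 * (2 * hanoi(9) + 1) + 1) + 1
= 2 * (2 * (2 * (2 * hanoi(8) + 1) + 1) + 1) + 1
= 2 * (2 * (2 * (2 * (2 * hanoi(7) + 1) + 1) + 1) + 1) + 1
= 2 * (2 * (2 * (2 * (2 * (2 * hanoi(6) + 1) + 1) + 1) + 1) + 1) + 1
= 2 * (2 * (2 * (2 * (2 * (2 * (2 * hanoi(5) + 1) + 1) + 1) + 1) + 1) + 1) + 1
= 2 * (2 * (2 * (2 * (2 * (2 * (2 * (2 * hanoi(4) + 1) + 1) + 1) + 1) + 1) + 1) + 1) + 1
= 2 * (2 * (2 * (2 * (2 * (2 * (2 * (2 * (2 * hanoi(3) + 1) + 1) + 1) + 1) + 1) + 1) + 1) + 1) + 1
= 2 * (2 * (2 * (2 * (2 * (2 * (2 * (2 * (2 * (2 * hanoi(2) + 1) + 1) + 1) + 1) + 1) + 1) + 1) + 1) + 1) + 1
= 2 * (2 * (2 * (2 * (2 * (2 * (2 * (2 * (2 * (2 * (2 * hanoi(1) + 1) + 1) + 1) + 1) + 1) + 1) + 1) + 1) + 1) + 1) + 1
Now compute bottom-up:
hanoi(1) = 1
hanoi(2) = 2 * 1 + 1 = 3
hanoi(3) = 2 * 3 + 1 = 7
hanoi(4) = 2 * 7 + 1 = 15
hanoi(5) = 2 * 15 + 1 = 31
hanoi(6) = 2 * 31 + 1 = 63
hanoi(7) = 2 * 63 + 1 = 127
hanoi(8) = 2 * 127 + 1 = 255
hanoi(9) = 2 * 255 + 1 = 511
hanoi(10) = 2 * 511 + 1 = 1023
hanoi(11) = 2 * 1023 + 1 = 2047
hanoi(12) = 2 * 2047 + 1 = 4095
= 4095


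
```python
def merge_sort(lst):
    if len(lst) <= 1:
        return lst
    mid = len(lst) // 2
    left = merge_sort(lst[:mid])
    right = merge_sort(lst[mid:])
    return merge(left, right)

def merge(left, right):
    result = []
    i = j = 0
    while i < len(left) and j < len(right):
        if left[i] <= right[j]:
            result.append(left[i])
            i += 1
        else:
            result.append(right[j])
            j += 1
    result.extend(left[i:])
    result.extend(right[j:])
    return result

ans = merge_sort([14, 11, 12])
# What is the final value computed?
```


merge_sort([14, 11, 12])
Split into [14] and [11, 12]
Left sorted: [14]
Right sorted: [11, 12]
Merge [14] and [11, 12]
= [11, 12, 14]


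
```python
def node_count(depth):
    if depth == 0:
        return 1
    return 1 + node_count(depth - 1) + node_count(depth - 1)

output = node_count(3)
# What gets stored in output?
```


node_count(3)
= 1 + node_count(2) + node_count(2)
= 1 + 2 * node_count(2)
node_count(k) = 2^(k+1) - 1
node_count(0) = 1
node_count(1) = 3
node_count(2) = 7
node_count(3) = 15
node_count(3) = 2^4 - 1 = 15


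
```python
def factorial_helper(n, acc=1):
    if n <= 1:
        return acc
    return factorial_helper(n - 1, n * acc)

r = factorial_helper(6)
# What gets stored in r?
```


factorial_helper(6, 1)
= factorial_helper(5, 6 * 1) = factorial_helper(5, 6)
= factorial_helper(4, 5 * 6) = factorial_helper(4, 30)
= factorial_helper(3, 4 * 30) = factorial_helper(3, 120)
= factorial_helper(2, 3 * 120) = factorial_helper(2, 360)
= factorial_helper(1, 2 * 360) = factorial_helper(1, 720)
n <= 1, return acc = 720


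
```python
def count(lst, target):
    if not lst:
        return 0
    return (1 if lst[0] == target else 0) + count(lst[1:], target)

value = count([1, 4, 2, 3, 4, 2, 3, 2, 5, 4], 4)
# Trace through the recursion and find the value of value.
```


count([1, 4, 2, 3, 4, 2, 3, 2, 5, 4], 4)
lst[0]=1 != 4: 0 + count([4, 2, 3, 4, 2, 3, 2, 5, 4], 4)
lst[0]=4 == 4: 1 + count([2, 3, 4, 2, 3, 2, 5, 4], 4)
lst[0]=2 != 4: 0 + count([3, 4, 2, 3, 2, 5, 4], 4)
lst[0]=3 != 4: 0 + count([4, 2, 3, 2, 5, 4], 4)
lst[0]=4 == 4: 1 + count([2, 3, 2, 5, 4], 4)
lst[0]=2 != 4: 0 + count([3, 2, 5, 4], 4)
lst[0]=3 != 4: 0 + count([2, 5, 4], 4)
lst[0]=2 != 4: 0 + count([5, 4], 4)
lst[0]=5 != 4: 0 + count([4], 4)
lst[0]=4 == 4: 1 + count([], 4)
= 3


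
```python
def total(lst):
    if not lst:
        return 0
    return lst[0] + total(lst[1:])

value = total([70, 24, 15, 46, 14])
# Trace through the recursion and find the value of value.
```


total([70, 24, 15, 46, 14])
= 70 + total([24, 15, 46, 14])
= 70 + 24 + total([15, 46, 14])
= 70 + 24 + 15 + total([46, 14])
= 70 + 24 + 15 + 46 + total([14])
= 70 + 24 + 15 + 46 + 14 + total([])
= 70 + 24 + 15 + 46 + 14 + 0
= 169


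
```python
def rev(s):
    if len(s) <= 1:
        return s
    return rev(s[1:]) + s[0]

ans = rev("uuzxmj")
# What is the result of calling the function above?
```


rev("uuzxmj")
= rev("uzxmj") + "u"
= rev("zxmj") + "u" + "u"
= rev("xmj") + "z" + "u" + "u"
= rev("mj") + "x" + "z" + "u" + "u"
= rev("j") + "m" + "x" + "z" + "u" + "u"
= "j" + "m" + "x" + "z" + "u" + "u"
= "jmxzuu"


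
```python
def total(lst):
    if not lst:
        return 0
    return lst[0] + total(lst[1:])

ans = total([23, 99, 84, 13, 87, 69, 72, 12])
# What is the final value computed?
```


total([23, 99, 84, 13, 87, 69, 72, 12])
= 23 + total([99, 84, 13, 87, 69, 72, 12])
= 23 + 99 + total([84, 13, 87, 69, 72, 12])
= 23 + 99 + 84 + total([13, 87, 69, 72, 12])
= 23 + 99 + 84 + 13 + total([87, 69, 72, 12])
= 23 + 99 + 84 + 13 + 87 + total([69, 72, 12])
= 23 + 99 + 84 + 13 + 87 + 69 + total([72, 12])
= 23 + 99 + 84 + 13 + 87 + 69 + 72 + total([12])
= 23 + 99 + 84 + 13 + 87 + 69 + 72 + 12 + total([])
= 23 + 99 + 84 + 13 + 87 + 69 + 72 + 12 + 0
= 459


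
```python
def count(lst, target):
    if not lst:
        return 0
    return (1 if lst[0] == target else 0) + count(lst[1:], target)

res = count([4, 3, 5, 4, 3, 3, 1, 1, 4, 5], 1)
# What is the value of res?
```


count([4, 3, 5, 4, 3, 3, 1, 1, 4, 5], 1)
lst[0]=4 != 1: 0 + count([3, 5, 4, 3, 3, 1, 1, 4, 5], 1)
lst[0]=3 != 1: 0 + count([5, 4, 3, 3, 1, 1, 4, 5], 1)
lst[0]=5 != 1: 0 + count([4, 3, 3, 1, 1, 4, 5], 1)
lst[0]=4 != 1: 0 + count([3, 3, 1, 1, 4, 5], 1)
lst[0]=3 != 1: 0 + count([3, 1, 1, 4, 5], 1)
lst[0]=3 != 1: 0 + count([1, 1, 4, 5], 1)
lst[0]=1 == 1: 1 + count([1, 4, 5], 1)
lst[0]=1 == 1: 1 + count([4, 5], 1)
lst[0]=4 != 1: 0 + count([5], 1)
lst[0]=5 != 1: 0 + count([], 1)
= 2


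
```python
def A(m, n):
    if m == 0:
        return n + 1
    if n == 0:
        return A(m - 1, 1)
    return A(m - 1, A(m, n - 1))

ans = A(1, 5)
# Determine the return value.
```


A(1, 5)
= A(0, A(1, 4))
First compute A(1, 4) = 6
= A(0, 6)
= 7


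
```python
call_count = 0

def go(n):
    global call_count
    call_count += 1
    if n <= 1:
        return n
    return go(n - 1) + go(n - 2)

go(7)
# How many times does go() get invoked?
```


go(7) calls go(6) and go(5); each non-base call branches into two more.
Let C(k) = total number of calls made by go(k), including the call to go(k) itself.
Base cases: C(0) = 1, C(1) = 1
Recurrence: C(k) = 1 + C(k-1) + C(k-2)
  C(2) = 1 + C(1) + C(0) = 1 + 1 + 1 = 3
  C(3) = 1 + C(2) + C(1) = 1 + 3 + 1 = 5
  C(4) = 1 + C(3) + C(2) = 1 + 5 + 3 = 9
  C(5) = 1 + C(4) + C(3) = 1 + 9 + 5 = 15
  C(6) = 1 + C(5) + C(4) = 1 + 15 + 9 = 25
  C(7) = 1 + C(6) + C(5) = 1 + 25 + 15 = 41
Total calls = C(7) = 41


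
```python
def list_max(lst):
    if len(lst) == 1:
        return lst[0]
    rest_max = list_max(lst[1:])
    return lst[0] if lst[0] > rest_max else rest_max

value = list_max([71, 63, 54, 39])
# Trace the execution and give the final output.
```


list_max([71, 63, 54, 39])
= compare 71 with list_max([63, 54, 39])
= compare 63 with list_max([54, 39])
= compare 54 with list_max([39])
Base: list_max([39]) = 39
compare 54 with 39: max = 54
compare 63 with 54: max = 63
compare 71 with 63: max = 71
= 71


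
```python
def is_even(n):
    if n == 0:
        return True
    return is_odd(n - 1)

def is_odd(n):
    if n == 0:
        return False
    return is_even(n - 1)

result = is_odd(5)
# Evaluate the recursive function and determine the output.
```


is_odd(5)
= is_even(4)
= is_odd(3)
= is_even(2)
= is_odd(1)
= is_even(0)
n == 0: return True
= True


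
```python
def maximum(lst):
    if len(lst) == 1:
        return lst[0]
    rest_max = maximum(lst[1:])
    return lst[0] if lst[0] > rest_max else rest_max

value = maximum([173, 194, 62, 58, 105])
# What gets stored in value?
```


maximum([173, 194, 62, 58, 105])
= compare 173 with maximum([194, 62, 58, 105])
= compare 194 with maximum([62, 58, 105])
= compare 62 with maximum([58, 105])
= compare 58 with maximum([105])
Base: maximum([105]) = 105
compare 58 with 105: max = 105
compare 62 with 105: max = 105
compare 194 with 105: max = 194
compare 173 with 194: max = 194
= 194


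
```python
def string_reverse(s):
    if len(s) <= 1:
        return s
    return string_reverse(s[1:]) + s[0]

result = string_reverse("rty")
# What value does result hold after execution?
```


string_reverse("rty")
= string_reverse("ty") + "r"
= string_reverse("y") + "t" + "r"
= "y" + "t" + "r"
= "ytr"


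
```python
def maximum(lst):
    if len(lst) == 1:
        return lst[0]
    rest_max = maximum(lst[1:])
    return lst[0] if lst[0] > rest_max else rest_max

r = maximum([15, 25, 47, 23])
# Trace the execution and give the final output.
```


maximum([15, 25, 47, 23])
= compare 15 with maximum([25, 47, 23])
= compare 25 with maximum([47, 23])
= compare 47 with maximum([23])
Base: maximum([23]) = 23
compare 47 with 23: max = 47
compare 25 with 47: max = 47
compare 15 with 47: max = 47
= 47


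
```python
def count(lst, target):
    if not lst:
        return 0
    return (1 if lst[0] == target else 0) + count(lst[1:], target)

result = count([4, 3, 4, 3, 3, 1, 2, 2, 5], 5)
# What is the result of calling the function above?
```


count([4, 3, 4, 3, 3, 1, 2, 2, 5], 5)
lst[0]=4 != 5: 0 + count([3, 4, 3, 3, 1, 2, 2, 5], 5)
lst[0]=3 != 5: 0 + count([4, 3, 3, 1, 2, 2, 5], 5)
lst[0]=4 != 5: 0 + count([3, 3, 1, 2, 2, 5], 5)
lst[0]=3 != 5: 0 + count([3, 1, 2, 2, 5], 5)
lst[0]=3 != 5: 0 + count([1, 2, 2, 5], 5)
lst[0]=1 != 5: 0 + count([2, 2, 5], 5)
lst[0]=2 != 5: 0 + count([2, 5], 5)
lst[0]=2 != 5: 0 + count([5], 5)
lst[0]=5 == 5: 1 + count([], 5)
= 1


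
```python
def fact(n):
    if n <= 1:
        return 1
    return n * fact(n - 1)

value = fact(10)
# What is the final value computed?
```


fact(10)
= 10 * fact(9)
= 10 * 9 * fact(8)
= 10 * 9 * 8 * fact(7)
= 10 * 9 * 8 * 7 * fact(6)
= 10 * 9 * 8 * 7 * 6 * fact(5)
= 10 * 9 * 8 * 7 * 6 * 5 * fact(4)
= 10 * 9 * 8 * 7 * 6 * 5 * 4 * fact(3)
= 10 * 9 * 8 * 7 * 6 * 5 * 4 * 3 * fact(2)
= 10 * 9 * 8 * 7 * 6 * 5 * 4 * 3 * 2 * fact(1)
= 10 * 9 * 8 * 7 * 6 * 5 * 4 * 3 * 2 * 1
= 3628800


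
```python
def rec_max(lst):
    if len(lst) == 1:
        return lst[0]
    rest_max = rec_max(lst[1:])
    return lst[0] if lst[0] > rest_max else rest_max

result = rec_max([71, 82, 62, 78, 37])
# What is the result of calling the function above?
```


rec_max([71, 82, 62, 78, 37])
= compare 71 with rec_max([82, 62, 78, 37])
= compare 82 with rec_max([62, 78, 37])
= compare 62 with rec_max([78, 37])
= compare 78 with rec_max([37])
Base: rec_max([37]) = 37
compare 78 with 37: max = 78
compare 62 with 78: max = 78
compare 82 with 78: max = 82
compare 71 with 82: max = 82
= 82


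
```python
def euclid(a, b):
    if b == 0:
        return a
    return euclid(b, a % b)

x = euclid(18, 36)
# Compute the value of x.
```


euclid(18, 36)
= euclid(36, 18 % 36) = euclid(36, 18)
= euclid(18, 36 % 18) = euclid(18, 0)
b == 0, return a = 18


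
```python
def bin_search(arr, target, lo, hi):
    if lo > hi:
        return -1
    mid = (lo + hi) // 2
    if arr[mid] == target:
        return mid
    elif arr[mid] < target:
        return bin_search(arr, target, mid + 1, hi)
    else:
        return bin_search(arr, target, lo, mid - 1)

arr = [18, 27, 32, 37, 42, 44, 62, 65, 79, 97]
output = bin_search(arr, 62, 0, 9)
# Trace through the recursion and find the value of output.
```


bin_search(arr, 62, 0, 9)
lo=0, hi=9, mid=4, arr[mid]=42
42 < 62, search right half
lo=5, hi=9, mid=7, arr[mid]=65
65 > 62, search left half
lo=5, hi=6, mid=5, arr[mid]=44
44 < 62, search right half
lo=6, hi=6, mid=6, arr[mid]=62
arr[6] == 62, found at index 6
= 6


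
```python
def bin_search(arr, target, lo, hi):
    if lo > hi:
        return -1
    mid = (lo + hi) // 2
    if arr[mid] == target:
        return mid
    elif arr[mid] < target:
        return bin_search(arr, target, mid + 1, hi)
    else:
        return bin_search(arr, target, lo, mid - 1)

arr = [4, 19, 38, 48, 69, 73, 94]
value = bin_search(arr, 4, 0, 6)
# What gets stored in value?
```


bin_search(arr, 4, 0, 6)
lo=0, hi=6, mid=3, arr[mid]=48
48 > 4, search left half
lo=0, hi=2, mid=1, arr[mid]=19
19 > 4, search left half
lo=0, hi=0, mid=0, arr[mid]=4
arr[0] == 4, found at index 0
= 0


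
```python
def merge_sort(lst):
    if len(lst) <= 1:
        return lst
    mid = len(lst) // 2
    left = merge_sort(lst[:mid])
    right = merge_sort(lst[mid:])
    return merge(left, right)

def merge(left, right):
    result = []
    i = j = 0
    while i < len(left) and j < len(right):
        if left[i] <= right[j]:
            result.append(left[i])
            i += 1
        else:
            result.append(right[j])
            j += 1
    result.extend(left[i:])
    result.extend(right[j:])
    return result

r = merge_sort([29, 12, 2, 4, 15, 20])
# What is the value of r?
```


merge_sort([29, 12, 2, 4, 15, 20])
Split into [29, 12, 2] and [4, 15, 20]
Left sorted: [2, 12, 29]
Right sorted: [4, 15, 20]
Merge [2, 12, 29] and [4, 15, 20]
= [2, 4, 12, 15, 20, 29]


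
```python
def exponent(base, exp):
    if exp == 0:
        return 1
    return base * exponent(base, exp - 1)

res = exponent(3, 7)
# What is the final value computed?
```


exponent(3, 7)
= 3 * exponent(3, 6)
= 3 * 3 * exponent(3, 5)
= 3 * 3 * 3 * exponent(3, 4)
= 3 * 3 * 3 * 3 * exponent(3, 3)
= 3 * 3 * 3 * 3 * 3 * exponent(3, 2)
= 3 * 3 * 3 * 3 * 3 * 3 * exponent(3, 1)
= 3 * 3 * 3 * 3 * 3 * 3 * 3 * exponent(3, 0)
= 3 * 3 * 3 * 3 * 3 * 3 * 3 * 1
= 2187


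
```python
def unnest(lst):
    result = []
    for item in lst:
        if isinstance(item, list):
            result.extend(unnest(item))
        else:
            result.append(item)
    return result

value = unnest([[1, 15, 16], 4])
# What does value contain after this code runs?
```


unnest([[1, 15, 16], 4])
Processing each element:
  [1, 15, 16] is a list -> unnest recursively -> [1, 15, 16]
  4 is not a list -> append 4
= [1, 15, 16, 4]


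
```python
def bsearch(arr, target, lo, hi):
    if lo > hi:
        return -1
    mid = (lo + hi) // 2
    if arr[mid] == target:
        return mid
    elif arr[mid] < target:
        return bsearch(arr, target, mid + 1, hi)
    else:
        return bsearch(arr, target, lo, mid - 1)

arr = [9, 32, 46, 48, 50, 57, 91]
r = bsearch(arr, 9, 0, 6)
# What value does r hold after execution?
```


bsearch(arr, 9, 0, 6)
lo=0, hi=6, mid=3, arr[mid]=48
48 > 9, search left half
lo=0, hi=2, mid=1, arr[mid]=32
32 > 9, search left half
lo=0, hi=0, mid=0, arr[mid]=9
arr[0] == 9, found at index 0
= 0


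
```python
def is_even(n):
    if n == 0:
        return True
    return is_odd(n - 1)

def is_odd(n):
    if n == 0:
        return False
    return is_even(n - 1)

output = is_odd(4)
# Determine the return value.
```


is_odd(4)
= is_even(3)
= is_odd(2)
= is_even(1)
= is_odd(0)
n == 0: return False
= False


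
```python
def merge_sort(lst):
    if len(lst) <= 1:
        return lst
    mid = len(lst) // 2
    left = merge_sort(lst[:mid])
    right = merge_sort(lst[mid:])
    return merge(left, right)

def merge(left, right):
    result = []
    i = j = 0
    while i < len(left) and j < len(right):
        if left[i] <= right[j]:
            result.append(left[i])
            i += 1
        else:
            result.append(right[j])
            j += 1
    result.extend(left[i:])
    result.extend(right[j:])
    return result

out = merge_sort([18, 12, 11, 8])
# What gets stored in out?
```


merge_sort([18, 12, 11, 8])
Split into [18, 12] and [11, 8]
Left sorted: [12, 18]
Right sorted: [8, 11]
Merge [12, 18] and [8, 11]
= [8, 11, 12, 18]


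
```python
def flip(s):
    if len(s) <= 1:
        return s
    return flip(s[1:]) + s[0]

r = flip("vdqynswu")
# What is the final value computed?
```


flip("vdqynswu")
= flip("dqynswu") + "v"
= flip("qynswu") + "d" + "v"
= flip("ynswu") + "q" + "d" + "v"
= flip("nswu") + "y" + "q" + "d" + "v"
= flip("swu") + "n" + "y" + "q" + "d" + "v"
= flip("wu") + "s" + "n" + "y" + "q" + "d" + "v"
= flip("u") + "w" + "s" + "n" + "y" + "q" + "d" + "v"
= "u" + "w" + "s" + "n" + "y" + "q" + "d" + "v"
= "uwsnyqdv"


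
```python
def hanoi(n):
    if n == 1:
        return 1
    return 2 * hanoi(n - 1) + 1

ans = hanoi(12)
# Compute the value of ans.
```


hanoi(12)
= 2 * hanoi(11) + 1
= 2 * (2 * hanoi(10) + 1) + 1
= 2 * (2 * (2 * hanoi(9) + 1) + 1) + 1
= 2 * (2 * (2 * (2 * hanoi(8) + 1) + 1) + 1) + 1
= 2 * (2 * (2 * (2 * (2 * hanoi(7) + 1) + 1) + 1) + 1) + 1
= 2 * (2 * (2 * (2 * (2 * (2 * hanoi(6) + 1) + 1) + 1) + 1) + 1) + 1
= 2 * (2 * (2 * (2 * (2 * (2 * (2 * hanoi(5) + 1) + 1) + 1) + 1) + 1) + 1) + 1
= 2 * (2 * (2 * (2 * (2 * (2 * (2 * (2 * hanoi(4) + 1) + 1) + 1) + 1) + 1) + 1) + 1) + 1
= 2 * (2 * (2 * (2 * (2 * (2 * (2 * (2 * (2 * hanoi(3) + 1) + 1) + 1) + 1) + 1) + 1) + 1) + 1) + 1
= 2 * (2 * (2 * (2 * (2 * (2 * (2 * (2 * (2 * (2 * hanoi(2) + 1) + 1) + 1) + 1) + 1) + 1) + 1) + 1) + 1) + 1
= 2 * (2 * (2 * (2 * (2 * (2 * (2 * (2 * (2 * (2 * (2 * hanoi(1) + 1) + 1) + 1) + 1) + 1) + 1) + 1) + 1) + 1) + 1) + 1
Now compute bottom-up:
hanoi(1) = 1
hanoi(2) = 2 * 1 + 1 = 3
hanoi(3) = 2 * 3 + 1 = 7
hanoi(4) = 2 * 7 + 1 = 15
hanoi(5) = 2 * 15 + 1 = 31
hanoi(6) = 2 * 31 + 1 = 63
hanoi(7) = 2 * 63 + 1 = 127
hanoi(8) = 2 * 127 + 1 = 255
hanoi(9) = 2 * 255 + 1 = 511
hanoi(10) = 2 * 511 + 1 = 1023
hanoi(11) = 2 * 1023 + 1 = 2047
hanoi(12) = 2 * 2047 + 1 = 4095
= 4095


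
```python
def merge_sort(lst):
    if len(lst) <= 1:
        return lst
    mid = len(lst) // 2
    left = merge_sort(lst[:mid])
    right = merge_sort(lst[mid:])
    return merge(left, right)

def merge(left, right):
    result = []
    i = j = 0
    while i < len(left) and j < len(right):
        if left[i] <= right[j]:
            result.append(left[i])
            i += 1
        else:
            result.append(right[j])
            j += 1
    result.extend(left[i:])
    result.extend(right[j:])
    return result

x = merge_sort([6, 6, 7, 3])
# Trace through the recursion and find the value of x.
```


merge_sort([6, 6, 7, 3])
Split into [6, 6] and [7, 3]
Left sorted: [6, 6]
Right sorted: [3, 7]
Merge [6, 6] and [3, 7]
= [3, 6, 6, 7]


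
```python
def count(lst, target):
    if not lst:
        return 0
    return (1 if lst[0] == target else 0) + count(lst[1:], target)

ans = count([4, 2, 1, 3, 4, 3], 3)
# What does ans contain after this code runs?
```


count([4, 2, 1, 3, 4, 3], 3)
lst[0]=4 != 3: 0 + count([2, 1, 3, 4, 3], 3)
lst[0]=2 != 3: 0 + count([1, 3, 4, 3], 3)
lst[0]=1 != 3: 0 + count([3, 4, 3], 3)
lst[0]=3 == 3: 1 + count([4, 3], 3)
lst[0]=4 != 3: 0 + count([3], 3)
lst[0]=3 == 3: 1 + count([], 3)
= 2


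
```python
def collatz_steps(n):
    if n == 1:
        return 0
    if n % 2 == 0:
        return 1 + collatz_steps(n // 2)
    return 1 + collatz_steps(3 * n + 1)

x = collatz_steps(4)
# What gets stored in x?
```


collatz_steps(4)
4 is even -> collatz_steps(2)
2 is even -> collatz_steps(1)
Reached 1 after 2 steps
= 2


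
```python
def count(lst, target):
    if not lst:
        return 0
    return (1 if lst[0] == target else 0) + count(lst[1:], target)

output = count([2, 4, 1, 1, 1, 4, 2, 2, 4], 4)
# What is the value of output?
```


count([2, 4, 1, 1, 1, 4, 2, 2, 4], 4)
lst[0]=2 != 4: 0 + count([4, 1, 1, 1, 4, 2, 2, 4], 4)
lst[0]=4 == 4: 1 + count([1, 1, 1, 4, 2, 2, 4], 4)
lst[0]=1 != 4: 0 + count([1, 1, 4, 2, 2, 4], 4)
lst[0]=1 != 4: 0 + count([1, 4, 2, 2, 4], 4)
lst[0]=1 != 4: 0 + count([4, 2, 2, 4], 4)
lst[0]=4 == 4: 1 + count([2, 2, 4], 4)
lst[0]=2 != 4: 0 + count([2, 4], 4)
lst[0]=2 != 4: 0 + count([4], 4)
lst[0]=4 == 4: 1 + count([], 4)
= 3


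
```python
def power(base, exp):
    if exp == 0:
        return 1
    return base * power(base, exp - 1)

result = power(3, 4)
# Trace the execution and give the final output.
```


power(3, 4)
= 3 * power(3, 3)
= 3 * 3 * power(3, 2)
= 3 * 3 * 3 * power(3, 1)
= 3 * 3 * 3 * 3 * power(3, 0)
= 3 * 3 * 3 * 3 * 1
= 81


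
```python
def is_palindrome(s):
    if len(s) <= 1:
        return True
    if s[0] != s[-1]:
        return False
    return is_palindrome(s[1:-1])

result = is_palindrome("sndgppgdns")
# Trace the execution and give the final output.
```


is_palindrome("sndgppgdns")
"sndgppgdns": s[0]='s' == s[-1]='s' -> is_palindrome("ndgppgdn")
"ndgppgdn": s[0]='n' == s[-1]='n' -> is_palindrome("dgppgd")
"dgppgd": s[0]='d' == s[-1]='d' -> is_palindrome("gppg")
"gppg": s[0]='g' == s[-1]='g' -> is_palindrome("pp")
"pp": s[0]='p' == s[-1]='p' -> is_palindrome("")
"": len <= 1 -> True
= True


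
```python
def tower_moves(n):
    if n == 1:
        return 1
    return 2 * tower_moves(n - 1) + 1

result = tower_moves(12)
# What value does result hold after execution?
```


tower_moves(12)
= 2 * tower_moves(11) + 1
= 2 * (2 * tower_moves(10) + 1) + 1
= 2 * (2 * (2 * tower_moves(9) + 1) + 1) + 1
= 2 * (2 * (2 * (2 * tower_moves(8) + 1) + 1) + 1) + 1
= 2 * (2 * (2 * (2 * (2 * tower_moves(7) + 1) + 1) + 1) + 1) + 1
= 2 * (2 * (2 * (2 * (2 * (2 * tower_moves(6) + 1) + 1) + 1) + 1) + 1) + 1
= 2 * (2 * (2 * (2 * (2 * (2 * (2 * tower_moves(5) + 1) + 1) + 1) + 1) + 1) + 1) + 1
= 2 * (2 * (2 * (2 * (2 * (2 * (2 * (2 * tower_moves(4) + 1) + 1) + 1) + 1) + 1) + 1) + 1) + 1
= 2 * (2 * (2 * (2 * (2 * (2 * (2 * (2 * (2 * tower_moves(3) + 1) + 1) + 1) + 1) + 1) + 1) + 1) + 1) + 1
= 2 * (2 * (2 * (2 * (2 * (2 * (2 * (2 * (2 * (2 * tower_moves(2) + 1) + 1) + 1) + 1) + 1) + 1) + 1) + 1) + 1) + 1
= 2 * (2 * (2 * (2 * (2 * (2 * (2 * (2 * (2 * (2 * (2 * tower_moves(1) + 1) + 1) + 1) + 1) + 1) + 1) + 1) + 1) + 1) + 1) + 1
Now compute bottom-up:
tower_moves(1) = 1
tower_moves(2) = 2 * 1 + 1 = 3
tower_moves(3) = 2 * 3 + 1 = 7
tower_moves(4) = 2 * 7 + 1 = 15
tower_moves(5) = 2 * 15 + 1 = 31
tower_moves(6) = 2 * 31 + 1 = 63
tower_moves(7) = 2 * 63 + 1 = 127
tower_moves(8) = 2 * 127 + 1 = 255
tower_moves(9) = 2 * 255 + 1 = 511
tower_moves(10) = 2 * 511 + 1 = 1023
tower_moves(11) = 2 * 1023 + 1 = 2047
tower_moves(12) = 2 * 2047 + 1 = 4095
= 4095


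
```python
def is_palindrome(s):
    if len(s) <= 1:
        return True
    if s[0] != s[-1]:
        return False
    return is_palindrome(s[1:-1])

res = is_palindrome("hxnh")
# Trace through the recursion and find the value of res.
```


is_palindrome("hxnh")
"hxnh": s[0]='h' == s[-1]='h' -> is_palindrome("xn")
"xn": s[0]='x' != s[-1]='n' -> False
= False


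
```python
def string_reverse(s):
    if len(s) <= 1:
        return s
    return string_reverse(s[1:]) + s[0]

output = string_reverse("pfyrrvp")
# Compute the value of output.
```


string_reverse("pfyrrvp")
= string_reverse("fyrrvp") + "p"
= string_reverse("yrrvp") + "f" + "p"
= string_reverse("rrvp") + "y" + "f" + "p"
= string_reverse("rvp") + "r" + "y" + "f" + "p"
= string_reverse("vp") + "r" + "r" + "y" + "f" + "p"
= string_reverse("p") + "v" + "r" + "r" + "y" + "f" + "p"
= "p" + "v" + "r" + "r" + "y" + "f" + "p"
= "pvrryfp"


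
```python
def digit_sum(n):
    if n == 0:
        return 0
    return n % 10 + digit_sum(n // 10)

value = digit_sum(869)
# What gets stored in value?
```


digit_sum(869)
= 9 + digit_sum(86)
= 9 + 6 + digit_sum(8)
= 9 + 6 + 8 + digit_sum(0)
= 9 + 6 + 8 + 0
= 23


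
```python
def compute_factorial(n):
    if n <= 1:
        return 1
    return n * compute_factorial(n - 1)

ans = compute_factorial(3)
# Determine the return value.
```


compute_factorial(3)
= 3 * compute_factorial(2)
= 3 * 2 * compute_factorial(1)
= 3 * 2 * 1
= 6


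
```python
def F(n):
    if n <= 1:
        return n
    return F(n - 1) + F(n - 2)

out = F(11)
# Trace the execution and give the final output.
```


F(11)
= F(10) + F(9)
= (F(9) + F(8)) + F(9)
Computing bottom-up: F(0)=0, F(1)=1, F(2)=1, F(3)=2, F(4)=3, F(5)=5, F(6)=8, F(7)=13, F(8)=21, F(9)=34, F(10)=55, F(11)=89
= 89


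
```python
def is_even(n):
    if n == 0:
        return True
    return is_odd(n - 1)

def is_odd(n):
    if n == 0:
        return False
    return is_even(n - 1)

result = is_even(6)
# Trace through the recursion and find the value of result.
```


is_even(6)
= is_odd(5)
= is_even(4)
= is_odd(3)
= is_even(2)
= is_odd(1)
= is_even(0)
n == 0: return True
= True


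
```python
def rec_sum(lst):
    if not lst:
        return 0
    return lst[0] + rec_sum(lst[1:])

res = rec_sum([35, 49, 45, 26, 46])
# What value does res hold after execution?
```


rec_sum([35, 49, 45, 26, 46])
= 35 + rec_sum([49, 45, 26, 46])
= 35 + 49 + rec_sum([45, 26, 46])
= 35 + 49 + 45 + rec_sum([26, 46])
= 35 + 49 + 45 + 26 + rec_sum([46])
= 35 + 49 + 45 + 26 + 46 + rec_sum([])
= 35 + 49 + 45 + 26 + 46 + 0
= 201


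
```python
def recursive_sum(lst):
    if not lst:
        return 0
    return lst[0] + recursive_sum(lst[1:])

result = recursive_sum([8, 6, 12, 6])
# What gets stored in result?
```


recursive_sum([8, 6, 12, 6])
= 8 + recursive_sum([6, 12, 6])
= 8 + 6 + recursive_sum([12, 6])
= 8 + 6 + 12 + recursive_sum([6])
= 8 + 6 + 12 + 6 + recursive_sum([])
= 8 + 6 + 12 + 6 + 0
= 32


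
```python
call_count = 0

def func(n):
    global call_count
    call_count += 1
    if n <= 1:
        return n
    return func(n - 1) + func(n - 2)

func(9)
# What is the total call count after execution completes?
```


func(9) calls func(8) and func(7); each non-base call branches into two more.
Let C(k) = total number of calls made by func(k), including the call to func(k) itself.
Base cases: C(0) = 1, C(1) = 1
Recurrence: C(k) = 1 + C(k-1) + C(k-2)
  C(2) = 1 + C(1) + C(0) = 1 + 1 + 1 = 3
  C(3) = 1 + C(2) + C(1) = 1 + 3 + 1 = 5
  C(4) = 1 + C(3) + C(2) = 1 + 5 + 3 = 9
  C(5) = 1 + C(4) + C(3) = 1 + 9 + 5 = 15
  C(6) = 1 + C(5) + C(4) = 1 + 15 + 9 = 25
  C(7) = 1 + C(6) + C(5) = 1 + 25 + 15 = 41
  C(8) = 1 + C(7) + C(6) = 1 + 41 + 25 = 67
  C(9) = 1 + C(8) + C(7) = 1 + 67 + 41 = 109
Total calls = C(9) = 109


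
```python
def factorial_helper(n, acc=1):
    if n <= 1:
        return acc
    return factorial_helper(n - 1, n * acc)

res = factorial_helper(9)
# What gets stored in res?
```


factorial_helper(9, 1)
= factorial_helper(8, 9 * 1) = factorial_helper(8, 9)
= factorial_helper(7, 8 * 9) = factorial_helper(7, 72)
= factorial_helper(6, 7 * 72) = factorial_helper(6, 504)
= factorial_helper(5, 6 * 504) = factorial_helper(5, 3024)
= factorial_helper(4, 5 * 3024) = factorial_helper(4, 15120)
= factorial_helper(3, 4 * 15120) = factorial_helper(3, 60480)
= factorial_helper(2, 3 * 60480) = factorial_helper(2, 181440)
= factorial_helper(1, 2 * 181440) = factorial_helper(1, 362880)
n <= 1, return acc = 362880


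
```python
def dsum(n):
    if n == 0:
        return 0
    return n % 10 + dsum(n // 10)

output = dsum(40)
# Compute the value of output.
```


dsum(40)
= 0 + dsum(4)
= 0 + 4 + dsum(0)
= 0 + 4 + 0
= 4


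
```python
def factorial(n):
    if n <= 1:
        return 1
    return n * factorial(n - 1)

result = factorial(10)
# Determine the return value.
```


factorial(10)
= 10 * factorial(9)
= 10 * 9 * factorial(8)
= 10 * 9 * 8 * factorial(7)
= 10 * 9 * 8 * 7 * factorial(6)
= 10 * 9 * 8 * 7 * 6 * factorial(5)
= 10 * 9 * 8 * 7 * 6 * 5 * factorial(4)
= 10 * 9 * 8 * 7 * 6 * 5 * 4 * factorial(3)
= 10 * 9 * 8 * 7 * 6 * 5 * 4 * 3 * factorial(2)
= 10 * 9 * 8 * 7 * 6 * 5 * 4 * 3 * 2 * factorial(1)
= 10 * 9 * 8 * 7 * 6 * 5 * 4 * 3 * 2 * 1
= 3628800


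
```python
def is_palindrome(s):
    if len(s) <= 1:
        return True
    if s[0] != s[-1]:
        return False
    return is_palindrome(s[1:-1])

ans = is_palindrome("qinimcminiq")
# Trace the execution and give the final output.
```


is_palindrome("qinimcminiq")
"qinimcminiq": s[0]='q' == s[-1]='q' -> is_palindrome("inimcmini")
"inimcmini": s[0]='i' == s[-1]='i' -> is_palindrome("nimcmin")
"nimcmin": s[0]='n' == s[-1]='n' -> is_palindrome("imcmi")
"imcmi": s[0]='i' == s[-1]='i' -> is_palindrome("mcm")
"mcm": s[0]='m' == s[-1]='m' -> is_palindrome("c")
"c": len <= 1 -> True
= True


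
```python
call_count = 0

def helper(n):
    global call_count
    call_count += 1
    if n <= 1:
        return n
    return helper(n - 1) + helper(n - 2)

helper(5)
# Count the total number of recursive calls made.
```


helper(5) calls helper(4) and helper(3); each non-base call branches into two more.
Let C(k) = total number of calls made by helper(k), including the call to helper(k) itself.
Base cases: C(0) = 1, C(1) = 1
Recurrence: C(k) = 1 + C(k-1) + C(k-2)
  C(2) = 1 + C(1) + C(0) = 1 + 1 + 1 = 3
  C(3) = 1 + C(2) + C(1) = 1 + 3 + 1 = 5
  C(4) = 1 + C(3) + C(2) = 1 + 5 + 3 = 9
  C(5) = 1 + C(4) + C(3) = 1 + 9 + 5 = 15
Total calls = C(5) = 15


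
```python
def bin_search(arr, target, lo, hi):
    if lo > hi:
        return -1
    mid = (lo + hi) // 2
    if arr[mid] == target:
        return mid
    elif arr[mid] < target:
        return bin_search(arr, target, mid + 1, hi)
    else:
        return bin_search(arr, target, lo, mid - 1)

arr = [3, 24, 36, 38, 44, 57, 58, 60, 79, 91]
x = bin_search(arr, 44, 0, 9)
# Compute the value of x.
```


bin_search(arr, 44, 0, 9)
lo=0, hi=9, mid=4, arr[mid]=44
arr[4] == 44, found at index 4
= 4


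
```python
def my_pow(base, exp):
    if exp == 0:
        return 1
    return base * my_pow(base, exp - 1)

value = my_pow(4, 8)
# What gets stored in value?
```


my_pow(4, 8)
= 4 * my_pow(4, 7)
= 4 * 4 * my_pow(4, 6)
= 4 * 4 * 4 * my_pow(4, 5)
= 4 * 4 * 4 * 4 * my_pow(4, 4)
= 4 * 4 * 4 * 4 * 4 * my_pow(4, 3)
= 4 * 4 * 4 * 4 * 4 * 4 * my_pow(4, 2)
= 4 * 4 * 4 * 4 * 4 * 4 * 4 * my_pow(4, 1)
= 4 * 4 * 4 * 4 * 4 * 4 * 4 * 4 * my_pow(4, 0)
= 4 * 4 * 4 * 4 * 4 * 4 * 4 * 4 * 1
= 65536
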